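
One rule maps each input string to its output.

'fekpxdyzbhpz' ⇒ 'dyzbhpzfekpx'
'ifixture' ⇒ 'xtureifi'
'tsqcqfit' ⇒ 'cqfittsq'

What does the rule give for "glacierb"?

cierbgla

The rule is to swap the front and back halves of the string, then move the last character to the front.
Starting from "glacierb": after the first operation, "ierbglac"; after the second, "cierbgla".
(Check on "fekpxdyzbhpz": → "yzbhpzfekpxd" → "dyzbhpzfekpx" ✓)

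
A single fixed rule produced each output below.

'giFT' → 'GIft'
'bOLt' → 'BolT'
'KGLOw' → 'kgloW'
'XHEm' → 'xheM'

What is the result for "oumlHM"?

OUMLhm

Looking at the pairs, the operation is to flip the case of every letter.
On "oumlHM" that produces "OUMLhm".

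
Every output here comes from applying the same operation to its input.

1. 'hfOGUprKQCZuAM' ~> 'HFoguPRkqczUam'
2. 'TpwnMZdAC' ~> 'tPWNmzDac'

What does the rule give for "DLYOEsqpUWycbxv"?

dlyoeSQPuwYCBXV

Rule — flip the case of every letter.
So "DLYOEsqpUWycbxv" becomes "dlyoeSQPuwYCBXV".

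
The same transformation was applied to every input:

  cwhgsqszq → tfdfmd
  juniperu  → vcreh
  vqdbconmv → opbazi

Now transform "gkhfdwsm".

sqjfz

In each case the input is transformed by: shift every letter 13 places forward in the alphabet (wrapping around) — i.e. ROT13, then delete the first 3 characters.
Applying both steps to "gkhfdwsm": "txusqjfz", then "sqjfz".
(Check on "vqdbconmv": → "idqopbazi" → "opbazi" ✓)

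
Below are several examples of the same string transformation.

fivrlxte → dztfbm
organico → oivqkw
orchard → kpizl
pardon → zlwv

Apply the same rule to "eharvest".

izdmab

In each case the input is transformed by: delete the first 2 characters, then shift every letter 8 places forward in the alphabet (wrapping around).
"eharvest" → "arvest" → "izdmab".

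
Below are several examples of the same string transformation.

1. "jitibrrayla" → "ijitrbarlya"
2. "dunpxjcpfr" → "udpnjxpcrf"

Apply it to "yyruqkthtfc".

yyurkqhtftc

The pattern: swap each adjacent pair of characters (1↔2, 3↔4, ...).
Applying that to "yyruqkthtfc" gives "yyurkqhtftc".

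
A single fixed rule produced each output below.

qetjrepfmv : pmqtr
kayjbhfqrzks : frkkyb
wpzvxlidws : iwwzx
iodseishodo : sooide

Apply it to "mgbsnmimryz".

irzmbn

In each case the input is transformed by: keep every other character starting from the first (positions 1st, 3rd, 5th, ...), then move the first 3 characters to the end (rotate left by 3).
"mgbsnmimryz" → "mbnirz" → "irzmbn".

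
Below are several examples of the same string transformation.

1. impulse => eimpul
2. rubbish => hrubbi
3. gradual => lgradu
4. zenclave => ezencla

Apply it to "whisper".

The transformation: move the last character to the front, then delete the last character.
"whisper" → "rwhispe" → "rwhisp".

rwhisp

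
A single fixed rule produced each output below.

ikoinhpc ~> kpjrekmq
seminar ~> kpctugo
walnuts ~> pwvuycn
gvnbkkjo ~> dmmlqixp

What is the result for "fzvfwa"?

hychbx

Rule — move the first 3 characters to the end (rotate left by 3), then shift every letter 2 places forward in the alphabet (wrapping around).
Starting from "fzvfwa": after the first operation, "fwafzv"; after the second, "hychbx".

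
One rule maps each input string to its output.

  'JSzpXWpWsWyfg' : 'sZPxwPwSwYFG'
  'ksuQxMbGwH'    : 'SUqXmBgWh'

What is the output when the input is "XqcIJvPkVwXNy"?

Each output is the input with this applied: flip the case of every letter, then delete the first character.
On "XqcIJvPkVwXNy": the first step gives "xQCijVpKvWxnY", and the second then gives "QCijVpKvWxnY".

QCijVpKvWxnY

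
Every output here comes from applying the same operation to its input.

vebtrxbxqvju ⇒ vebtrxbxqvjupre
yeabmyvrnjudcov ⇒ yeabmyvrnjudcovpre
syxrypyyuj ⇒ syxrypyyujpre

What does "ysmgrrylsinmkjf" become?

ysmgrrylsinmkjfpre

In each case the input is transformed by: append "pre".
So "ysmgrrylsinmkjf" becomes "ysmgrrylsinmkjfpre".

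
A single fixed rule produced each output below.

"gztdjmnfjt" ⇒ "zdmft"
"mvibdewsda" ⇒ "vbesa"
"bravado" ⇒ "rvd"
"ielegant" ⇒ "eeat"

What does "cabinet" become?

aie

Looking at the pairs, the operation is to keep every other character starting from the second (positions 2nd, 4th, 6th, ...).
Doing the same to "cabinet": "aie".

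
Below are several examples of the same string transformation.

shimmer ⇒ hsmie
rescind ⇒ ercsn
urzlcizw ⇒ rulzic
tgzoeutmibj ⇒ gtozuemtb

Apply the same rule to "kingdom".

ikgno

Each output is the input with this applied: swap each adjacent pair of characters (1↔2, 3↔4, ...), then delete the last 2 characters.
For "kingdom" the result is "ikgno".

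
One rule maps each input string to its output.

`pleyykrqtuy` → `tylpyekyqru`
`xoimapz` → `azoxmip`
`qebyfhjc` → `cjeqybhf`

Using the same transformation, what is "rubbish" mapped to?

What's happening: swap each adjacent pair of characters (1↔2, 3↔4, ...), then move the last 2 characters to the front (rotate right by 2).
Applying both steps to "rubbish": "urbbsih", then "ihurbbs".
(Check on "xoimapz": → "oxmipaz" → "azoxmip" ✓)

ihurbbs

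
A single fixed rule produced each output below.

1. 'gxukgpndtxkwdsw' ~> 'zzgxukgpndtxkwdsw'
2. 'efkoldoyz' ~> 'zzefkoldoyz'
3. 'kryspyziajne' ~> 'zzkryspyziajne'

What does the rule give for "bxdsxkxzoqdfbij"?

Rule — prepend "zz".
Doing the same to "bxdsxkxzoqdfbij": "zzbxdsxkxzoqdfbij".

zzbxdsxkxzoqdfbij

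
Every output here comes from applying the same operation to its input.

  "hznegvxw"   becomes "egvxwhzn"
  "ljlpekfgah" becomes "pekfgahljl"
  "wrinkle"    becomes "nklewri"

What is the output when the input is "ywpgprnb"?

gprnbywp

Looking at the pairs, the operation is to move the first 3 characters to the end (rotate left by 3).
Applying that to "ywpgprnb" gives "gprnbywp".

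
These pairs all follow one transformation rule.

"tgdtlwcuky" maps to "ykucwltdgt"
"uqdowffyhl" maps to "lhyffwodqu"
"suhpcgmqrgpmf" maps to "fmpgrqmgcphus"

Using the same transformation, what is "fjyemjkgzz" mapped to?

Looking at the pairs, the operation is to reverse the string.
Doing the same to "fjyemjkgzz": "zzgkjmeyjf".

zzgkjmeyjf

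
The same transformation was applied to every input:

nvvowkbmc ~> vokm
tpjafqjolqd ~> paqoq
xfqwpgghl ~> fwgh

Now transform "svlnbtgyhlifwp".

Rule — keep every other character starting from the second (positions 2nd, 4th, 6th, ...).
Doing the same to "svlnbtgyhlifwp": "vntylfp".

vntylfp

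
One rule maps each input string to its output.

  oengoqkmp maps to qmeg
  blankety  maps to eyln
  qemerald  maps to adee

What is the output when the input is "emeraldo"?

The rule is to keep every other character starting from the second (positions 2nd, 4th, 6th, ...), then move the last 2 characters to the front (rotate right by 2).
So "emeraldo" becomes "lomr".
(Check on "qemerald": → "eead" → "adee" ✓)

lomr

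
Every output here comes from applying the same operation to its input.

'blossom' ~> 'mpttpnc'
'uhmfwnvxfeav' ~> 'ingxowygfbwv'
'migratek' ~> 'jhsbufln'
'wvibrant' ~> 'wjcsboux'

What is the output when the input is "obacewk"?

cbdfxlp

In each case the input is transformed by: move the first character to the end, then shift every letter 1 place forward in the alphabet (wrapping around).
Applying both steps to "obacewk": "bacewko", then "cbdfxlp".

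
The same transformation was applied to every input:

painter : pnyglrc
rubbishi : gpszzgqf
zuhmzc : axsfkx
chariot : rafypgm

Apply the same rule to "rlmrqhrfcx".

The pattern: move the last character to the front, then shift every letter 2 places backward in the alphabet (wrapping around).
On "rlmrqhrfcx" that produces "vpjkpofpda".
(Check on "zuhmzc": → "czuhmz" → "axsfkx" ✓)

vpjkpofpda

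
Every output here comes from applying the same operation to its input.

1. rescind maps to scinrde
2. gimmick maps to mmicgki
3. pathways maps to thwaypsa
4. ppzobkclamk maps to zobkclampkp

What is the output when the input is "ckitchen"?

Rule — swap the first and last characters, then move the first 2 characters to the end (rotate left by 2).
Applying both steps to "ckitchen": "nkitchec", then "itchecnk".
(Check on "gimmick": → "kimmicg" → "mmicgki" ✓)

itchecnk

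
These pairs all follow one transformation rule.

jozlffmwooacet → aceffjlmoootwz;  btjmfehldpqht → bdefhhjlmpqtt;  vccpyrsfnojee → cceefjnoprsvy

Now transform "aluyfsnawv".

aaflnsuvwy

The rule is to sort the characters into alphabetical order.
"aluyfsnawv" → "aaflnsuvwy".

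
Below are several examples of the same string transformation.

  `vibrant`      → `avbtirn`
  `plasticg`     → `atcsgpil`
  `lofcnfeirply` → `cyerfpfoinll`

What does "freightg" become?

The transformation: sort the characters into alphabetical order, then take characters alternately from the front and the back (1st, last, 2nd, 2nd-last, ...).
"freightg" → "efgghirt" → "etfrgigh".

etfrgigh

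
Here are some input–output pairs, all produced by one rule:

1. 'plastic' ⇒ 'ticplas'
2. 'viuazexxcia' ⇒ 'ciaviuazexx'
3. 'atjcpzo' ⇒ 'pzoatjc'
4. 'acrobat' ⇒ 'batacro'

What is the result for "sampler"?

lersamp

Each output is the input with this applied: move the last 3 characters to the front (rotate right by 3).
So "sampler" becomes "lersamp".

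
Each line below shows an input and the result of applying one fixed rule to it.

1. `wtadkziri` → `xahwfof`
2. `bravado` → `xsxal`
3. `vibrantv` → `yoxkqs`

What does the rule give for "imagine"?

xdfkb

Rule — delete the first 2 characters, then shift every letter 3 places backward in the alphabet (wrapping around).
On "imagine": the first step gives "agine", and the second then gives "xdfkb".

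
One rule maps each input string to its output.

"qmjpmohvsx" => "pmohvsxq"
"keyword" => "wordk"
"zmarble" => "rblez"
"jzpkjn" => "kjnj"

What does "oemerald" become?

eraldo

The rule is to move the first 3 characters to the end (rotate left by 3), then delete the last 2 characters.
Starting from "oemerald": after the first operation, "eraldoem"; after the second, "eraldo".
(Check on "jzpkjn": → "kjnjzp" → "kjnj" ✓)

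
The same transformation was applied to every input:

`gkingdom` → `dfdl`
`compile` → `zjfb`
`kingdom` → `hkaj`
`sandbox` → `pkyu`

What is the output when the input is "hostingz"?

epfd

What's happening: shift every letter 3 places backward in the alphabet (wrapping around), then keep every other character starting from the first (positions 1st, 3rd, 5th, ...).
Starting from "hostingz": after the first operation, "elpqfkdw"; after the second, "epfd".
(Check on "gkingdom": → "dhfkdalj" → "dfdl" ✓)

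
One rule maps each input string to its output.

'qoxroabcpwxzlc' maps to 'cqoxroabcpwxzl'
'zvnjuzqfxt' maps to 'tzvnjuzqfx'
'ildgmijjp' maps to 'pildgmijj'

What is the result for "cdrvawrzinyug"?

The transformation: move the last character to the front.
On "cdrvawrzinyug" that produces "gcdrvawrzinyu".

gcdrvawrzinyu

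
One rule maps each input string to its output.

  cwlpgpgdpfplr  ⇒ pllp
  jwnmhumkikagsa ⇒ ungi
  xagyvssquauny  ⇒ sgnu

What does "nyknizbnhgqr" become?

zkrh

In each case the input is transformed by: keep one character in every 3, starting at position 3 (positions 3rd, 6th, 9th, ...), then swap each adjacent pair of characters (1↔2, 3↔4, ...).
On "nyknizbnhgqr": the first step gives "kzhr", and the second then gives "zkrh".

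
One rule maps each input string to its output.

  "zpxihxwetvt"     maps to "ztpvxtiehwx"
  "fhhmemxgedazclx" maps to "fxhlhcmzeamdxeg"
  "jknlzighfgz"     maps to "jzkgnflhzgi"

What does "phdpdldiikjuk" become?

Looking at the pairs, the operation is to take characters alternately from the front and the back (1st, last, 2nd, 2nd-last, ...).
For "phdpdldiikjuk" the result is "pkhudjpkdilid".

pkhudjpkdilid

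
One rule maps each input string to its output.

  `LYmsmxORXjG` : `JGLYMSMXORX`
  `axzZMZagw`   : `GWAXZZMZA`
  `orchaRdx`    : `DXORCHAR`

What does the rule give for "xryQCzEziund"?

The pattern: move the last 2 characters to the front (rotate right by 2), then convert every letter to uppercase.
For "xryQCzEziund", step one produces "ndxryQCzEziu"; step two turns that into "NDXRYQCZEZIU".

NDXRYQCZEZIU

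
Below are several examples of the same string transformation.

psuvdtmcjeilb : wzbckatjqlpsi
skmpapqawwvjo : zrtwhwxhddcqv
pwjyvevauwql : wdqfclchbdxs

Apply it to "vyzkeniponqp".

Looking at the pairs, the operation is to shift every letter 7 places forward in the alphabet (wrapping around).
So "vyzkeniponqp" becomes "cfgrlupwvuxw".

cfgrlupwvuxw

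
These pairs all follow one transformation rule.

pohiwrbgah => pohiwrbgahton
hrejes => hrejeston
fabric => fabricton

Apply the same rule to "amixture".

The transformation: append "ton".
For "amixture" the result is "amixtureton".

amixtureton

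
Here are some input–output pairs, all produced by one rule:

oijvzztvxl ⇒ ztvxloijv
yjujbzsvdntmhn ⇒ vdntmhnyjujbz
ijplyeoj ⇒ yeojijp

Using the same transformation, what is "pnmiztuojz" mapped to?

Each output is the input with this applied: swap the front and back halves of the string, then delete the last character.
On "pnmiztuojz": the first step gives "tuojzpnmiz", and the second then gives "tuojzpnmi".

tuojzpnmi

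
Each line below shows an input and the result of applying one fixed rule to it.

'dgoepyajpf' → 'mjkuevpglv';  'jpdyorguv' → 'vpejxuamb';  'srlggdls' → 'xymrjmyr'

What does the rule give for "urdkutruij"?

What's happening: shift every letter 6 places forward in the alphabet (wrapping around), then swap each adjacent pair of characters (1↔2, 3↔4, ...).
Working it through for "urdkutruij": intermediate "axjqazxaop", final "xaqjzaaxpo".

xaqjzaaxpo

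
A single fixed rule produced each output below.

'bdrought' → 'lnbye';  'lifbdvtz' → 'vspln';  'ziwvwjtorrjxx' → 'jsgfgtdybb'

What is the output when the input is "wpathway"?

Looking at the pairs, the operation is to delete the last 3 characters, then shift every letter 10 places forward in the alphabet (wrapping around).
Starting from "wpathway": after the first operation, "wpath"; after the second, "gzkdr".

gzkdr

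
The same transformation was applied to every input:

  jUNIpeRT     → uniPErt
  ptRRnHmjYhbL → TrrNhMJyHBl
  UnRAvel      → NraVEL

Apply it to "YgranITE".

Each output is the input with this applied: delete the first character, then flip the case of every letter.
Starting from "YgranITE": after the first operation, "granITE"; after the second, "GRANite".

GRANite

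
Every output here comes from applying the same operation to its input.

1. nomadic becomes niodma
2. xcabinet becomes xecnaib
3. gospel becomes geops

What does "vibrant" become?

The rule is to delete the last character, then take characters alternately from the front and the back (1st, last, 2nd, 2nd-last, ...).
Starting from "vibrant": after the first operation, "vibran"; after the second, "vniabr".

vniabr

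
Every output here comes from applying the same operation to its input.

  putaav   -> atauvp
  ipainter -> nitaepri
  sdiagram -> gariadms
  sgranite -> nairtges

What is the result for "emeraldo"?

arledmoe

Rule — swap the front and back halves of the string, then take characters alternately from the front and the back (1st, last, 2nd, 2nd-last, ...).
Applying both steps to "emeraldo": "aldoemer", then "arledmoe".
(Check on "sgranite": → "nitesgra" → "nairtges" ✓)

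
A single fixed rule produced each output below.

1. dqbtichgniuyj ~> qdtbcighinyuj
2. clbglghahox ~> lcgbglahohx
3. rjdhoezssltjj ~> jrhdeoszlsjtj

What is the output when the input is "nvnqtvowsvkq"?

Rule — swap each adjacent pair of characters (1↔2, 3↔4, ...).
"nvnqtvowsvkq" → "vnqnvtwovsqk".

vnqnvtwovsqk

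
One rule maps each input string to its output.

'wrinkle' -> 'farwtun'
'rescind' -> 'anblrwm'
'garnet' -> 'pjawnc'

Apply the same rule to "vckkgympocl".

elttphvyxlu

Rule — shift every letter 9 places forward in the alphabet (wrapping around).
Applying that to "vckkgympocl" gives "elttphvyxlu".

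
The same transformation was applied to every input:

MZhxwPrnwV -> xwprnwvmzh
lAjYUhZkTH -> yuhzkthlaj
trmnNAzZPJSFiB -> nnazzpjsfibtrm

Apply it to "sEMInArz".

In each case the input is transformed by: move the first 3 characters to the end (rotate left by 3), then convert every letter to lowercase.
Starting from "sEMInArz": after the first operation, "InArzsEM"; after the second, "inarzsem".

inarzsem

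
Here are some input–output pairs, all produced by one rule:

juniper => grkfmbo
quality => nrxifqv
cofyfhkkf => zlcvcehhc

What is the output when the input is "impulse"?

Rule — shift every letter 3 places backward in the alphabet (wrapping around).
For "impulse" the result is "fjmripb".

fjmripb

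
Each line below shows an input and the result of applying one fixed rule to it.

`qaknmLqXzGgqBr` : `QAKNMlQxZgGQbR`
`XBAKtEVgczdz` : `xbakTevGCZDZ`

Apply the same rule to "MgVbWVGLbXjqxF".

In each case the input is transformed by: flip the case of every letter.
For "MgVbWVGLbXjqxF" the result is "mGvBwvglBxJQXf".

mGvBwvglBxJQXf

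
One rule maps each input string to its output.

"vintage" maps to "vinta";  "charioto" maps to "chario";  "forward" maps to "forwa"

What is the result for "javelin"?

The rule is to delete the last 2 characters.
"javelin" → "javel".

javel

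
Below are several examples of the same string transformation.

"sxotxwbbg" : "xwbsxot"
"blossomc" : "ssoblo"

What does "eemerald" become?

eraeem

Looking at the pairs, the operation is to delete the last 2 characters, then move the last 3 characters to the front (rotate right by 3).
For "eemerald" the result is "eraeem".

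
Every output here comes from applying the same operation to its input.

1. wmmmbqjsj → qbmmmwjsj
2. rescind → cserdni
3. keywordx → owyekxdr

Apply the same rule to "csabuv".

The transformation: move the last 3 characters to the front (rotate right by 3), then reverse the string.
Applying that to "csabuv" gives "ascvub".

ascvub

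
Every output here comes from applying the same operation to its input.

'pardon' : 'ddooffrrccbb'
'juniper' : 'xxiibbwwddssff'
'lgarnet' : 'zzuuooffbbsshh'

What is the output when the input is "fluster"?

ttzziigghhssff

Looking at the pairs, the operation is to double every character, then shift every letter 12 places backward in the alphabet (wrapping around).
"fluster" → "fflluusstteerr" → "ttzziigghhssff".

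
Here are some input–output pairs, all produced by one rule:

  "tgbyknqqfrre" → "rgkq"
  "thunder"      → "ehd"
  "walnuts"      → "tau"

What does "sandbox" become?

oab

Rule — move the last 2 characters to the front (rotate right by 2), then keep one character in every 3, starting at position 1 (positions 1st, 4th, 7th, ...).
Starting from "sandbox": after the first operation, "oxsandb"; after the second, "oab".
(Check on "tgbyknqqfrre": → "retgbyknqqfr" → "rgkq" ✓)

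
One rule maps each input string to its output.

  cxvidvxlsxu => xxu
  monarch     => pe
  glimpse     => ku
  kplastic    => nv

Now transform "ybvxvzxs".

xb

The rule is to keep one character in every 3, starting at position 3 (positions 3rd, 6th, 9th, ...), then shift every letter 2 places forward in the alphabet (wrapping around).
For "ybvxvzxs", step one produces "vz"; step two turns that into "xb".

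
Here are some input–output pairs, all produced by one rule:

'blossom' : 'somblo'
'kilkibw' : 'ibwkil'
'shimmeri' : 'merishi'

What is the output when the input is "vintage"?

Looking at the pairs, the operation is to move the first 3 characters to the end (rotate left by 3), then delete the first character.
Applying both steps to "vintage": "tagevin", then "agevin".

agevin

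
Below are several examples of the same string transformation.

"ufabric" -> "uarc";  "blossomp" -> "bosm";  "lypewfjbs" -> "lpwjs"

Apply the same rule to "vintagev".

Each output is the input with this applied: keep every other character starting from the first (positions 1st, 3rd, 5th, ...).
So "vintagev" becomes "vnae".

vnae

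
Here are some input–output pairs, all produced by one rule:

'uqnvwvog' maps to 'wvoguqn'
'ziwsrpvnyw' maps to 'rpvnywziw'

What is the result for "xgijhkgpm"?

In each case the input is transformed by: move the first 3 characters to the end (rotate left by 3), then delete the first character.
Working it through for "xgijhkgpm": intermediate "jhkgpmxgi", final "hkgpmxgi".

hkgpmxgi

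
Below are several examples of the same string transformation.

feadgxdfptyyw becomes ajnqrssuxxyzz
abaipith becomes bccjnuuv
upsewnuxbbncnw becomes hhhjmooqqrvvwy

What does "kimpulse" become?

cefgjmoy

Each output is the input with this applied: shift every letter 6 places backward in the alphabet (wrapping around), then sort the characters into alphabetical order.
"kimpulse" → "ecgjofmy" → "cefgjmoy".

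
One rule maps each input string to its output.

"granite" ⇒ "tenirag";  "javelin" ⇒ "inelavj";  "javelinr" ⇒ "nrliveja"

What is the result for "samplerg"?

In each case the input is transformed by: reverse the string, then swap each adjacent pair of characters (1↔2, 3↔4, ...).
Applying both steps to "samplerg": "grelpmas", then "rglempsa".

rglempsa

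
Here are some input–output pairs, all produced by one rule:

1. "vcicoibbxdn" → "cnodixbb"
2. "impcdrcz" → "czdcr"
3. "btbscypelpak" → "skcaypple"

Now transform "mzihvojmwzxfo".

In each case the input is transformed by: delete the first 3 characters, then take characters alternately from the front and the back (1st, last, 2nd, 2nd-last, ...).
Applying both steps to "mzihvojmwzxfo": "hvojmwzxfo", then "hovfoxjzmw".

hovfoxjzmw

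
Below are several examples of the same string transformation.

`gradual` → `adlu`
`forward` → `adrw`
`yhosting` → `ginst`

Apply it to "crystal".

Looking at the pairs, the operation is to delete the first 3 characters, then sort the characters into alphabetical order.
For "crystal", step one produces "stal"; step two turns that into "alst".

alst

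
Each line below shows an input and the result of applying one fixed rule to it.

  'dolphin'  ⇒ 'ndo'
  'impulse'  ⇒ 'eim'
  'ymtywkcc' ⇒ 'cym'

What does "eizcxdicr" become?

Each output is the input with this applied: move the last character to the front, then keep only the first 3 characters.
Working it through for "eizcxdicr": intermediate "reizcxdic", final "rei".

rei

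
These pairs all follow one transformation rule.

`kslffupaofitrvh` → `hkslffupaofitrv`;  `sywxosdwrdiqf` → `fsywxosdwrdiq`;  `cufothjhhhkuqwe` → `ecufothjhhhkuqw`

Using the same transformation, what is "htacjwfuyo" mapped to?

Looking at the pairs, the operation is to move the last character to the front.
Applying that to "htacjwfuyo" gives "ohtacjwfuy".

ohtacjwfuy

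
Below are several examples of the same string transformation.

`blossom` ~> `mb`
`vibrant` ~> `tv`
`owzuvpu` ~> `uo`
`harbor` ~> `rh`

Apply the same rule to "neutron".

nn

Rule — move the first character to the end, then keep only the last 2 characters.
Starting from "neutron": after the first operation, "eutronn"; after the second, "nn".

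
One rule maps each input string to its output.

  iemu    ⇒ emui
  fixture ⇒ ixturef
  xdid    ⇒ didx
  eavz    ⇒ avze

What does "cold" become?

The pattern: move the first character to the end.
So "cold" becomes "oldc".

oldc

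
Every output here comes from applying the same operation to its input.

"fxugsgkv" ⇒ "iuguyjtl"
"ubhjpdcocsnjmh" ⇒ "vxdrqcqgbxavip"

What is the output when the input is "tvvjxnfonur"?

jxlbtcbifhj

What's happening: shift every letter 12 places backward in the alphabet (wrapping around), then move the first 2 characters to the end (rotate left by 2).
So "tvvjxnfonur" becomes "jxlbtcbifhj".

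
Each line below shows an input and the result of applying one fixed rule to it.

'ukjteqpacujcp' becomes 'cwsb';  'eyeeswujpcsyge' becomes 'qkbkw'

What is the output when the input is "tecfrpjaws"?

Each output is the input with this applied: shift every letter 8 places backward in the alphabet (wrapping around), then keep one character in every 3, starting at position 2 (positions 2nd, 5th, 8th, ...).
Working it through for "tecfrpjaws": intermediate "lwuxjhbsok", final "wjs".
(Check on "ukjteqpacujcp": → "mcblwihsumbuh" → "cwsb" ✓)

wjs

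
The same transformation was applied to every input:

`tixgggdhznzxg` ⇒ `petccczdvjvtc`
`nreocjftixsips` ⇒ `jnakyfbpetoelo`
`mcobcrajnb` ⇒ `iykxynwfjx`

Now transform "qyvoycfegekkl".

murkuybacaggh

The transformation: shift every letter 4 places backward in the alphabet (wrapping around).
For "qyvoycfegekkl" the result is "murkuybacaggh".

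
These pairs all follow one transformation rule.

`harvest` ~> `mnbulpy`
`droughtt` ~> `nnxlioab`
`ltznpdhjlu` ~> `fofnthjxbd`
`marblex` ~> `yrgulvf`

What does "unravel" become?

yfohlup

The pattern: shift every letter 6 places backward in the alphabet (wrapping around), then move the last 2 characters to the front (rotate right by 2).
On "unravel": the first step gives "ohlupyf", and the second then gives "yfohlup".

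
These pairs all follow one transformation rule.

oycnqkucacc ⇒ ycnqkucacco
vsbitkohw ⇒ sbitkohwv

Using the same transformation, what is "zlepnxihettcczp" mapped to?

lepnxihettcczpz

What's happening: move the first character to the end.
So "zlepnxihettcczp" becomes "lepnxihettcczpz".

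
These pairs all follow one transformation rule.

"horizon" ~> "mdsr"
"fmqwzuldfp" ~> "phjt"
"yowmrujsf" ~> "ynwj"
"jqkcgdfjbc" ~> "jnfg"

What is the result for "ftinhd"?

mrlh

The pattern: shift every letter 4 places forward in the alphabet (wrapping around), then keep only the last 4 characters.
Doing the same to "ftinhd": "mrlh".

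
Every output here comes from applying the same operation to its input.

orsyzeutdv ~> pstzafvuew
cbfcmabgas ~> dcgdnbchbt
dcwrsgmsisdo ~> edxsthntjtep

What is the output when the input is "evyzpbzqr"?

What's happening: shift every letter 1 place forward in the alphabet (wrapping around).
Applying that to "evyzpbzqr" gives "fwzaqcars".

fwzaqcars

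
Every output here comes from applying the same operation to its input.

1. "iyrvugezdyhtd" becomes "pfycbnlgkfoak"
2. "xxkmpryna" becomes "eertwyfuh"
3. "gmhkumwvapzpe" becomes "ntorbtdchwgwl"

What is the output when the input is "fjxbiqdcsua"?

The rule is to shift every letter 7 places forward in the alphabet (wrapping around).
Doing the same to "fjxbiqdcsua": "mqeipxkjzbh".

mqeipxkjzbh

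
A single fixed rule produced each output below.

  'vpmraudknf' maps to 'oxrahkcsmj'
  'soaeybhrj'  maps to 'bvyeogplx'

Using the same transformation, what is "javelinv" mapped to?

Looking at the pairs, the operation is to move the first 3 characters to the end (rotate left by 3), then shift every letter 3 places backward in the alphabet (wrapping around).
Applying that to "javelinv" gives "bifksgxs".
(Check on "vpmraudknf": → "raudknfvpm" → "oxrahkcsmj" ✓)

bifksgxs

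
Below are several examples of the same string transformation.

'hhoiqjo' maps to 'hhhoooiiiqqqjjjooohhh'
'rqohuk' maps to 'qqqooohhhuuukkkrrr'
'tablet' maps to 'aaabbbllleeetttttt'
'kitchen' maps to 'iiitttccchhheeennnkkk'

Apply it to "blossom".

Each output is the input with this applied: repeat every character 3 times, then move the first 3 characters to the end (rotate left by 3).
On "blossom": the first step gives "bbblllooossssssooommm", and the second then gives "lllooossssssooommmbbb".

lllooossssssooommmbbb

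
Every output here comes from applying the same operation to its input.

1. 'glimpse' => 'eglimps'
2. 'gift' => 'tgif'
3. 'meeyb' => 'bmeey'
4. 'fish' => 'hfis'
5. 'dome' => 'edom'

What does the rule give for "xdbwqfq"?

The pattern: move the last character to the front.
Applying that to "xdbwqfq" gives "qxdbwqf".

qxdbwqf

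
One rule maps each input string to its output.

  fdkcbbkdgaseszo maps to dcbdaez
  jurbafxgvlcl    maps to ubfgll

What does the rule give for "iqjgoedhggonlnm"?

qgehgnn

The rule is to keep every other character starting from the second (positions 2nd, 4th, 6th, ...).
Doing the same to "iqjgoedhggonlnm": "qgehgnn".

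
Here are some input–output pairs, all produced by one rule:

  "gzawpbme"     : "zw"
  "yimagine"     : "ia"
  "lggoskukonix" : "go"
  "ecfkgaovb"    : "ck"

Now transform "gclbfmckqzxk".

cb

Rule — keep every other character starting from the second (positions 2nd, 4th, 6th, ...), then keep only the first 2 characters.
Applying both steps to "gclbfmckqzxk": "cbmkzk", then "cb".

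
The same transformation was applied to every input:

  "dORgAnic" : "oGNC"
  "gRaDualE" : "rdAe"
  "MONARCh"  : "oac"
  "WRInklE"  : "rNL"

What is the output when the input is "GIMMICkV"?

imcv

Looking at the pairs, the operation is to flip the case of every letter, then keep every other character starting from the second (positions 2nd, 4th, 6th, ...).
Working it through for "GIMMICkV": intermediate "gimmicKv", final "imcv".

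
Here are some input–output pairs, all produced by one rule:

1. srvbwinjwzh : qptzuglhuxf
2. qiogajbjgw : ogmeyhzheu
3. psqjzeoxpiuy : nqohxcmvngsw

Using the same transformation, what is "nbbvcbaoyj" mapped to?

lzztazymwh

Rule — shift every letter 2 places backward in the alphabet (wrapping around).
"nbbvcbaoyj" → "lzztazymwh".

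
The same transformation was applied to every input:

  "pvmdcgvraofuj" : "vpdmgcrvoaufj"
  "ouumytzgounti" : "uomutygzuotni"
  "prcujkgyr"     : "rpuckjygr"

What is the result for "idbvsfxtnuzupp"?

Rule — swap each adjacent pair of characters (1↔2, 3↔4, ...).
Doing the same to "idbvsfxtnuzupp": "divbfstxunuzpp".

divbfstxunuzpp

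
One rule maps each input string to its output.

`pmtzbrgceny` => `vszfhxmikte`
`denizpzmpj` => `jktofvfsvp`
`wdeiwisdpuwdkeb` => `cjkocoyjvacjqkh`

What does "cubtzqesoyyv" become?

Each output is the input with this applied: shift every letter 6 places forward in the alphabet (wrapping around).
Doing the same to "cubtzqesoyyv": "iahzfwkyueeb".

iahzfwkyueeb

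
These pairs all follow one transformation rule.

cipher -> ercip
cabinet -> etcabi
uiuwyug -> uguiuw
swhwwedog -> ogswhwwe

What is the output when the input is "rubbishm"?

In each case the input is transformed by: move the last 3 characters to the front (rotate right by 3), then delete the first character.
For "rubbishm", step one produces "shmrubbi"; step two turns that into "hmrubbi".

hmrubbi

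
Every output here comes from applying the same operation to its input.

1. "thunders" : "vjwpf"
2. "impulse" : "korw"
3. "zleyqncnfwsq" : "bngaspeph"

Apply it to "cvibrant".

exkdt

The rule is to delete the last 3 characters, then shift every letter 2 places forward in the alphabet (wrapping around).
Working it through for "cvibrant": intermediate "cvibr", final "exkdt".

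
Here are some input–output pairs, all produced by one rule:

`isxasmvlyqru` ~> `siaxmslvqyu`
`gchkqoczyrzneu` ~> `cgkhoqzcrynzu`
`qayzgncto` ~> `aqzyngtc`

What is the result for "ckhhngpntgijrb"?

The rule is to swap each adjacent pair of characters (1↔2, 3↔4, ...), then delete the last character.
Applying that to "ckhhngpntgijrb" gives "kchhgnnpgtjib".
(Check on "gchkqoczyrzneu": → "cgkhoqzcrynzue" → "cgkhoqzcrynzu" ✓)

kchhgnnpgtjib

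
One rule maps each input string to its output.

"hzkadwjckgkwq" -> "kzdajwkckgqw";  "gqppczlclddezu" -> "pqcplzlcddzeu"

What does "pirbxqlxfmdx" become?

rixblqfxdmx

Each output is the input with this applied: delete the first character, then swap each adjacent pair of characters (1↔2, 3↔4, ...).
For "pirbxqlxfmdx", step one produces "irbxqlxfmdx"; step two turns that into "rixblqfxdmx".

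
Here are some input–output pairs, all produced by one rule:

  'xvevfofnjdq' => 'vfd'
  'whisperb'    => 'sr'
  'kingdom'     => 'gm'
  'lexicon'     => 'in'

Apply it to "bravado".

The transformation: move the first character to the end, then keep one character in every 3, starting at position 3 (positions 3rd, 6th, 9th, ...).
Applying that to "bravado" gives "vo".

vo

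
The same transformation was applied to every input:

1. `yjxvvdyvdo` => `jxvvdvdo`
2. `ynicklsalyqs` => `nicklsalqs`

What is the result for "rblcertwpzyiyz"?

rblcertwpziz

The transformation: remove every "y".
On "rblcertwpzyiyz" that produces "rblcertwpziz".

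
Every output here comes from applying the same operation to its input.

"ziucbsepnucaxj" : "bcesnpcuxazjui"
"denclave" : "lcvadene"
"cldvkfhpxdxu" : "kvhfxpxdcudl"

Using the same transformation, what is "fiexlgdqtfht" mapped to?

Looking at the pairs, the operation is to move the first 3 characters to the end (rotate left by 3), then swap each adjacent pair of characters (1↔2, 3↔4, ...).
Applying both steps to "fiexlgdqtfht": "xlgdqtfhtfie", then "lxdgtqhfftei".

lxdgtqhfftei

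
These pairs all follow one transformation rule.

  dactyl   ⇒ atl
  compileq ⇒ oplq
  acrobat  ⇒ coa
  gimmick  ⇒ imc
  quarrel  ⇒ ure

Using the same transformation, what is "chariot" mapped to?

Looking at the pairs, the operation is to keep every other character starting from the second (positions 2nd, 4th, 6th, ...).
Applying that to "chariot" gives "hro".

hro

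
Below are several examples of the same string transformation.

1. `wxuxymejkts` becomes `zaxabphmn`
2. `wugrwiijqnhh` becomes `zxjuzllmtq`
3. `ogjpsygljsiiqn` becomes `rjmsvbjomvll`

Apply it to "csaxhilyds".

fvdaklob

The pattern: shift every letter 3 places forward in the alphabet (wrapping around), then delete the last 2 characters.
Working it through for "csaxhilyds": intermediate "fvdaklobgv", final "fvdaklob".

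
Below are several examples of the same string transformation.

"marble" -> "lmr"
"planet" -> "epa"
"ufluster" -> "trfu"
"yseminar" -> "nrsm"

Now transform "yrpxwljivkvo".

ikorxl

Looking at the pairs, the operation is to swap the front and back halves of the string, then keep every other character starting from the second (positions 2nd, 4th, 6th, ...).
Starting from "yrpxwljivkvo": after the first operation, "jivkvoyrpxwl"; after the second, "ikorxl".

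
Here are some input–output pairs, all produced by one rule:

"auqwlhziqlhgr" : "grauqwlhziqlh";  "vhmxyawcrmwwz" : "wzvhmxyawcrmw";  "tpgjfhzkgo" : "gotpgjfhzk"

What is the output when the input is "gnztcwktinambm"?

Each output is the input with this applied: move the last 2 characters to the front (rotate right by 2).
Applying that to "gnztcwktinambm" gives "bmgnztcwktinam".

bmgnztcwktinam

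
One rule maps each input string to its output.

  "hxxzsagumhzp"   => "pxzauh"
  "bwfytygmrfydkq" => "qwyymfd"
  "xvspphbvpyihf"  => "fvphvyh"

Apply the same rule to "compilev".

In each case the input is transformed by: move the last character to the front, then keep every other character starting from the first (positions 1st, 3rd, 5th, ...).
Applying both steps to "compilev": "vcompile", then "vopl".

vopl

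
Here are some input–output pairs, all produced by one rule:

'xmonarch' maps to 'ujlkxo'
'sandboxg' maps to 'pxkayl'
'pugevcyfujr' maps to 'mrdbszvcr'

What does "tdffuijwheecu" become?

qaccrfgtebb

The transformation: shift every letter 3 places backward in the alphabet (wrapping around), then delete the last 2 characters.
Starting from "tdffuijwheecu": after the first operation, "qaccrfgtebbzr"; after the second, "qaccrfgtebb".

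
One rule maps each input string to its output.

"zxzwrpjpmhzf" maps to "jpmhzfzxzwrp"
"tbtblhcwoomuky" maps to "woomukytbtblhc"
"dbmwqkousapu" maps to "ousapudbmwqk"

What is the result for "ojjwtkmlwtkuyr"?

lwtkuyrojjwtkm

What's happening: swap the front and back halves of the string.
"ojjwtkmlwtkuyr" → "lwtkuyrojjwtkm".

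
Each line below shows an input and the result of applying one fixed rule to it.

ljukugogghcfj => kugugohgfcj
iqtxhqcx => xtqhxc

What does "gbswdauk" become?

The pattern: swap each adjacent pair of characters (1↔2, 3↔4, ...), then delete the first 2 characters.
"gbswdauk" → "bgwsadku" → "wsadku".

wsadku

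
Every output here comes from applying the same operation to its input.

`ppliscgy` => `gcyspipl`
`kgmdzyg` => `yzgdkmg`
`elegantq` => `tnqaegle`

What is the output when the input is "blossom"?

The rule is to move the last 2 characters to the front (rotate right by 2), then take characters alternately from the front and the back (1st, last, 2nd, 2nd-last, ...).
"blossom" → "ombloss" → "osmsbol".

osmsbol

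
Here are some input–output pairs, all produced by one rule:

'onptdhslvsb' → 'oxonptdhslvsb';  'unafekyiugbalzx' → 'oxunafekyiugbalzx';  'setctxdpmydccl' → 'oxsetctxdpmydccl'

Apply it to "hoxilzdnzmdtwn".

oxhoxilzdnzmdtwn

Each output is the input with this applied: prepend "ox".
"hoxilzdnzmdtwn" → "oxhoxilzdnzmdtwn".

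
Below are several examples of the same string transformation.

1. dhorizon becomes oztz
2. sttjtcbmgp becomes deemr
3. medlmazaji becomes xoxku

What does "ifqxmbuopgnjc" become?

tbxfayn

The pattern: keep every other character starting from the first (positions 1st, 3rd, 5th, ...), then shift every letter 11 places forward in the alphabet (wrapping around).
On "ifqxmbuopgnjc": the first step gives "iqmupnc", and the second then gives "tbxfayn".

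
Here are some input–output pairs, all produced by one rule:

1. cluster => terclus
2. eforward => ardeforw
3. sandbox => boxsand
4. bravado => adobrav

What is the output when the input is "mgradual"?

ualmgrad

The transformation: move the last 3 characters to the front (rotate right by 3).
For "mgradual" the result is "ualmgrad".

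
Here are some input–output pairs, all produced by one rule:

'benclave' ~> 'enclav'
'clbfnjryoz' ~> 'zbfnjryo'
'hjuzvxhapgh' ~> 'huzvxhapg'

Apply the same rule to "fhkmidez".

Rule — delete the first 2 characters, then move the last character to the front.
Applying both steps to "fhkmidez": "kmidez", then "zkmide".

zkmide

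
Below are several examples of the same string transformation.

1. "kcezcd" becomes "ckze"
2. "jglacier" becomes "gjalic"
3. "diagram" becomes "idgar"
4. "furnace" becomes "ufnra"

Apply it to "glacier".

lgcai

What's happening: delete the last 2 characters, then swap each adjacent pair of characters (1↔2, 3↔4, ...).
Applying both steps to "glacier": "glaci", then "lgcai".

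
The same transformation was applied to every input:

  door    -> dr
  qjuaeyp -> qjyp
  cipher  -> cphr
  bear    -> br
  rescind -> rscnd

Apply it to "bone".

bn

Each output is the input with this applied: remove every vowel.
Doing the same to "bone": "bn".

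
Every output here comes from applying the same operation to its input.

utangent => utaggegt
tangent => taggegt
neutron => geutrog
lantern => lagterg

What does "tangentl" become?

taggegtl

In each case the input is transformed by: replace every "n" with "g".
Applying that to "tangentl" gives "taggegtl".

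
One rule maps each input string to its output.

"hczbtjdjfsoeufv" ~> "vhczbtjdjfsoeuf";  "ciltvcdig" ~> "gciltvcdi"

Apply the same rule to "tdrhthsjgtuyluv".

vtdrhthsjgtuylu

What's happening: move the last character to the front.
On "tdrhthsjgtuyluv" that produces "vtdrhthsjgtuylu".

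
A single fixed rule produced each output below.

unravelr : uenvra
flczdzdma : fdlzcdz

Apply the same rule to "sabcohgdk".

sgahboc

Each output is the input with this applied: delete the last 2 characters, then take characters alternately from the front and the back (1st, last, 2nd, 2nd-last, ...).
On "sabcohgdk": the first step gives "sabcohg", and the second then gives "sgahboc".
(Check on "unravelr": → "unrave" → "uenvra" ✓)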